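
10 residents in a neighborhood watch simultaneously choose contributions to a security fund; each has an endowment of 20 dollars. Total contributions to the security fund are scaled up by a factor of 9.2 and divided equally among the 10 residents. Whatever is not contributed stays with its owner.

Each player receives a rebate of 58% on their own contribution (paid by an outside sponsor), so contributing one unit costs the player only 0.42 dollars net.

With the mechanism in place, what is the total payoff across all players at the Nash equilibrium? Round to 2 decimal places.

With the mechanism, a contributed unit returns (9.2/10) / 0.42 = 2.1905 per unit of net cost to the contributor — now above 1 — so contributing fully is weakly dominant for every player.
At the Nash equilibrium everyone contributes 20. Group total payoff = 10 × (20 × 0.58 + 9.2 × 20) = 1956.00.

1956.00 dollars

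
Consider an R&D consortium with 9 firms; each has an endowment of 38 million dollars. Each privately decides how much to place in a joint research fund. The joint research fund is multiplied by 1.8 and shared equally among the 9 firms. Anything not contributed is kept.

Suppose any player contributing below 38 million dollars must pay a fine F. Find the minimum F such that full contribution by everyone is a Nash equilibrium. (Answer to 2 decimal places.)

Given the others contribute fully, the best deviation is to contribute 0 (any partial contribution still incurs the fine and gives up units whose private return 0.2000 is below 1).
Deviating from 38 to 0 saves 38 million dollars but forfeits the deviator's share of the drop in the joint research fund: 1.8/9 × 38 = 7.60.
So the deviation gain is 38 − 7.60 = 30.40, and the fine must be at least 30.40 million dollars to wipe it out.

30.40 million dollars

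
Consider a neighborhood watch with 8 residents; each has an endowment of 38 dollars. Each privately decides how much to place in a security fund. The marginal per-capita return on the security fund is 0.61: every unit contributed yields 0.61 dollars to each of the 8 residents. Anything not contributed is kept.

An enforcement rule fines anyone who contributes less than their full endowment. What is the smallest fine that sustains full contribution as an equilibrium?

Given the others contribute fully, the best deviation is to contribute 0 (any partial contribution still incurs the fine and gives up units whose private return 0.61 is below 1).
Deviating from 38 to 0 saves 38 dollars but forfeits the deviator's share of the drop in the security fund: 0.61 × 38 = 23.18.
So the deviation gain is 38 − 23.18 = 14.82, and the fine must be at least 14.82 dollars to wipe it out.

14.82 dollars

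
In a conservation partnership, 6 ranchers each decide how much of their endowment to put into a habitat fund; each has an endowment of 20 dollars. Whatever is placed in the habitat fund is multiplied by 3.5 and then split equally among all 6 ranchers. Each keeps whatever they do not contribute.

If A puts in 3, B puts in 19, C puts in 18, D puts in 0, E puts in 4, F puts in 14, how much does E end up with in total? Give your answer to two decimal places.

49.83 dollars

Total contributed: 3 + 19 + 18 + 0 + 4 + 14 = 58.
Each receives 3.5 × 58 / 6 = 33.83 from the habitat fund.
E keeps 20 − 4 = 16, so E's payoff is 16 + 33.83 = 49.83.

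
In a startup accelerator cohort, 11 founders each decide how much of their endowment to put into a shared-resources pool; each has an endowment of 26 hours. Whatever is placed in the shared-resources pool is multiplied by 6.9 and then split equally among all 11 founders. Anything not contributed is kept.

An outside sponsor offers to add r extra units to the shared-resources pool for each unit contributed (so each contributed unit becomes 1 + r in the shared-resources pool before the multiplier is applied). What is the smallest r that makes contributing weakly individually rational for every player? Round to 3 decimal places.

0.594

With matching at rate r, one contributed unit becomes (1 + r) in the shared-resources pool and returns 6.9 × (1 + r) / 11 to the contributor.
Setting this equal to 1: 1 + r = 11/6.9 = 1.5942.
So the minimum matching rate is r = 1.5942 − 1 = 0.594.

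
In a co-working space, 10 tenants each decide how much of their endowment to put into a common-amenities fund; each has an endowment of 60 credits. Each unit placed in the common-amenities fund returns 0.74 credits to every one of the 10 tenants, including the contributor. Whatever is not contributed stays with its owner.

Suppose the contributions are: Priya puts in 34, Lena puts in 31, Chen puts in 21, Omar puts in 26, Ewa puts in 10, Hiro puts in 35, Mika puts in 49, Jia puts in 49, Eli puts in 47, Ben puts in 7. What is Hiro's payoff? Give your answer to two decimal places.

Total contributed: 34 + 31 + 21 + 26 + 10 + 35 + 49 + 49 + 47 + 7 = 309.
Each receives 0.74 × 309 = 228.66 from the common-amenities fund.
Hiro keeps 60 − 35 = 25, so Hiro's payoff is 25 + 228.66 = 253.66.

253.66 credits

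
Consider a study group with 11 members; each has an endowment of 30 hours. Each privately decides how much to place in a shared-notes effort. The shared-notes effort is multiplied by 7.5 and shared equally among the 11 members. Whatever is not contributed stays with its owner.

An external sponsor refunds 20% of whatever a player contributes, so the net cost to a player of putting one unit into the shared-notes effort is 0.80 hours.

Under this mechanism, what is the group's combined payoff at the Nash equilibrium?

The effective private return is (7.5/11) / 0.80 = 0.8523, which is still under 1, so the mechanism doesn't change anyone's dominant strategy: zero contribution.
Everyone keeps their endowment and the group total is 11 × 30 = 330.

330.00 hours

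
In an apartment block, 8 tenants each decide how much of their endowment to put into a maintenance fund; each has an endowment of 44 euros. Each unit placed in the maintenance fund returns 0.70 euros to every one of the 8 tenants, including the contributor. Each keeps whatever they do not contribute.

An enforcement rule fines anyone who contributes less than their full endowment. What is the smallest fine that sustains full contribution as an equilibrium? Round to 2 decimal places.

Given the others contribute fully, the best deviation is to contribute 0 (any partial contribution still incurs the fine and gives up units whose private return 0.70 is below 1).
Deviating from 44 to 0 saves 44 euros but forfeits the deviator's share of the drop in the maintenance fund: 0.70 × 44 = 30.80.
So the deviation gain is 44 − 30.80 = 13.20, and the fine must be at least 13.20 euros to wipe it out.

13.20 euros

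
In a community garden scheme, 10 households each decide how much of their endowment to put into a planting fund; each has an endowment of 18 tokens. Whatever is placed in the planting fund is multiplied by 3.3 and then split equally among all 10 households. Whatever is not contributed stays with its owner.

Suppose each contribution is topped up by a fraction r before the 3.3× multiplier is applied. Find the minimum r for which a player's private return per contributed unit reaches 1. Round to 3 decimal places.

With matching at rate r, one contributed unit becomes (1 + r) in the planting fund and returns 3.3 × (1 + r) / 10 to the contributor.
Setting this equal to 1: 1 + r = 10/3.3 = 3.0303.
So the minimum matching rate is r = 3.0303 − 1 = 2.030.

2.030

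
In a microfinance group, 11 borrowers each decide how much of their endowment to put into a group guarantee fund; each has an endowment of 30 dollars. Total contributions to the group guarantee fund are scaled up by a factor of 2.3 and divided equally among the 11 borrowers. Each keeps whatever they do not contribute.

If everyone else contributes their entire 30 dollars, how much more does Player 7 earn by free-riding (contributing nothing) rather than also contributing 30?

23.73 dollars

Switching from a contribution of 30 to 0 lets Player 7 keep an extra 30 dollars, but lowers the group guarantee fund by 30, which costs Player 7 their own share of that drop: 2.3/11 × 30 = 6.27.
Net gain = 30 − 6.27 = 23.73. The private return per contributed unit (0.2091) is below 1, so free-riding is indeed the best response regardless of what the others do.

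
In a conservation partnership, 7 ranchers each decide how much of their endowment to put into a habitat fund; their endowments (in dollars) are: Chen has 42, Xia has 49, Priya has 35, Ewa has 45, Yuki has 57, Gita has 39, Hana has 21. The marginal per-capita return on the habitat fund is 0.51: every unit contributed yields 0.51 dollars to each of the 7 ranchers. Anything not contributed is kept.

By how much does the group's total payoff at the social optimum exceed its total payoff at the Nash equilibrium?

740.16 dollars

The private return per contributed unit is 0.51 < 1 for everyone, so the Nash equilibrium is zero contribution and the group total is Σ E_j = 42 + 49 + 35 + 45 + 57 + 39 + 21 = 288.
Each contributed unit returns 3.570 to the group, so the social optimum is full contribution by everyone: group total = 3.570 × 288 = 1028.16.
Efficiency loss = (3.570 − 1) × 288 = 740.16.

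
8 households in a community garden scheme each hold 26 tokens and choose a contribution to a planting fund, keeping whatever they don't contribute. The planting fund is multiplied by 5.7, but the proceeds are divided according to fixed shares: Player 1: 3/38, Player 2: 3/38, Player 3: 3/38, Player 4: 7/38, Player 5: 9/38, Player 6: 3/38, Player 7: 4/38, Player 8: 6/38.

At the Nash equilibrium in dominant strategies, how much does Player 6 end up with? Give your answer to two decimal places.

49.40 tokens

Player j's private return per contributed unit is 5.7 × (j's share). Contributing is weakly dominant for j when that share is at least 1/5.7 = 0.1754, and contributing 0 is dominant otherwise.
Player 4 and Player 5 clear that bar, contributing 26 each; the remaining 6 contribute 0. Total contributed: 52.
Player 6 keeps 26 and receives 5.7 × 52 × 3/38 = 23.40 from the planting fund, for a payoff of 49.40.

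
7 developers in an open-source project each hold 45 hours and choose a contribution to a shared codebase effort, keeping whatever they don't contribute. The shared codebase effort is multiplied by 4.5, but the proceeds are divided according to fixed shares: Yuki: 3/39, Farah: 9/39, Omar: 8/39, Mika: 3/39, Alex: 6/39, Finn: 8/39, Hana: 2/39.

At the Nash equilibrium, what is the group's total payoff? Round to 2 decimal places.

Each unit j contributes comes back to j as 4.5 × (j's share), so j prefers to contribute only if that share exceeds 1/4.5 = 0.2222; otherwise keeping the unit dominates.
Farah alone (share 9/39) is above the threshold, contributing 45; the remaining 6 contribute 0. Total contributed: 45.
The shared codebase effort pays out 4.5 × 45 = 202.50 in total (split across the unequal shares, but the aggregate is all that matters for the group sum).
The 6 free-riders keep 45 each, adding 270. Group total = 270 + 202.50 = 472.50.

472.50 hours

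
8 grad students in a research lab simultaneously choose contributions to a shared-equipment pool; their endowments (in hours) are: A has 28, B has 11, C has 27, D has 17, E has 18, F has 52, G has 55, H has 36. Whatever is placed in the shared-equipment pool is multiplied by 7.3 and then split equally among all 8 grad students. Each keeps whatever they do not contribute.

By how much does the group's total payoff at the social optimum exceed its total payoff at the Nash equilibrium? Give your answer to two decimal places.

The private return per contributed unit is 7.3/8 = 0.9125 < 1 for every player regardless of endowment, so the Nash equilibrium is zero contribution and the group total is Σ E_j = 28 + 11 + 27 + 17 + 18 + 52 + 55 + 36 = 244.
Each contributed unit returns 7.300 to the group, so the social optimum is full contribution by everyone: group total = 7.300 × 244 = 1781.20.
Efficiency loss = (7.300 − 1) × 244 = 1537.20.

1537.20 hours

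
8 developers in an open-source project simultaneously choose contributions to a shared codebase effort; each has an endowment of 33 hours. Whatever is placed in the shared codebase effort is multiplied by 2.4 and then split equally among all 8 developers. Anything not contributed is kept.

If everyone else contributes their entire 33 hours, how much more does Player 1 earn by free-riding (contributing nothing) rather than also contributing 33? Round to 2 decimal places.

23.10 hours

Switching from a contribution of 33 to 0 lets Player 1 keep an extra 33 hours, but lowers the shared codebase effort by 33, which costs Player 1 their own share of that drop: 2.4/8 × 33 = 9.90.
Net gain = 33 − 9.90 = 23.10. The private return per contributed unit (0.3000) is below 1, so free-riding is indeed the best response regardless of what the others do.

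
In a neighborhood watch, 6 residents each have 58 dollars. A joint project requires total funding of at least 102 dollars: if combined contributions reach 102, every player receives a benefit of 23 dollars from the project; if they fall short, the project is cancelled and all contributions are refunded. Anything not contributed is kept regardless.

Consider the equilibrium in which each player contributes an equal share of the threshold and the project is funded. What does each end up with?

Equal share of the threshold: 102/6 = 17.
At this profile no one gains by cutting their contribution: any cut drops the total below 102, the project is cancelled, contributions are refunded, and the deviator ends with 58, which is less than 58 − 17 + 23 = 64. Contributing more than 17 just wastes the excess. So contributing exactly 17 is a best response.
Each player's payoff: 58 − 17 + 23 = 64.

64 dollars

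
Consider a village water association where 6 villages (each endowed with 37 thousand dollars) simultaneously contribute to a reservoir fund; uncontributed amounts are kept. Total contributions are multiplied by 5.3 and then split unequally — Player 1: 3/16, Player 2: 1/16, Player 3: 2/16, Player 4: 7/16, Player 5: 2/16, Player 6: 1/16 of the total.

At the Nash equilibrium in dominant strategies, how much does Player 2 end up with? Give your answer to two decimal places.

49.26 thousand dollars

Player j's private return per contributed unit is 5.3 × (j's share). Contributing is weakly dominant for j when that share is at least 1/5.3 = 0.1887, and contributing 0 is dominant otherwise.
Only Player 4 (7/16) clears that bar, contributing 37; the remaining 5 contribute 0. Total contributed: 37.
Player 2 keeps 37 and receives 5.3 × 37 × 1/16 = 12.26 from the reservoir fund, for a payoff of 49.26.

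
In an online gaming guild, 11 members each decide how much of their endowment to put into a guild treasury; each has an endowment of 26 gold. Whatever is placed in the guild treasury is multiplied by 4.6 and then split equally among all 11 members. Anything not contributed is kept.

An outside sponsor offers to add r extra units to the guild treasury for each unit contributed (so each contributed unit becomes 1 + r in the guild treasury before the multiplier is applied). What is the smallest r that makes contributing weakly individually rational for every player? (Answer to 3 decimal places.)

With matching at rate r, one contributed unit becomes (1 + r) in the guild treasury and returns 4.6 × (1 + r) / 11 to the contributor.
Setting this equal to 1: 1 + r = 11/4.6 = 2.3913.
So the minimum matching rate is r = 2.3913 − 1 = 1.391.

1.391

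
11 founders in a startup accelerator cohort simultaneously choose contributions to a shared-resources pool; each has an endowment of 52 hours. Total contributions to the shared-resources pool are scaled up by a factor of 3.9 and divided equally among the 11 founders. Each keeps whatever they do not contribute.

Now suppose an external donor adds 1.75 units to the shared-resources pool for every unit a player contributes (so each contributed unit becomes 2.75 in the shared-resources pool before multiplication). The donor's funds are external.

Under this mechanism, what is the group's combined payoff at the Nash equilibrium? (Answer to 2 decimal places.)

572.00 hours

With the mechanism, a contributed unit returns 3.9 × 2.75 / 11 = 0.9750 per unit of net cost — still below 1 — so contributing 0 remains dominant for every player.
Everyone keeps their endowment and the group total is 11 × 52 = 572.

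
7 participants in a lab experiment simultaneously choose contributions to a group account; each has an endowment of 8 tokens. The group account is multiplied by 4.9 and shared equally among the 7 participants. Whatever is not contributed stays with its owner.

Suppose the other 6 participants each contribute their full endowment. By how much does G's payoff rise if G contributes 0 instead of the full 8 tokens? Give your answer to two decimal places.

2.40 tokens

Switching from a contribution of 8 to 0 lets G keep an extra 8 tokens, but lowers the group account by 8, which costs G their own share of that drop: 4.9/7 × 8 = 5.60.
Net gain = 8 − 5.60 = 2.40. The private return per contributed unit (0.7000) is below 1, so free-riding is indeed the best response regardless of what the others do.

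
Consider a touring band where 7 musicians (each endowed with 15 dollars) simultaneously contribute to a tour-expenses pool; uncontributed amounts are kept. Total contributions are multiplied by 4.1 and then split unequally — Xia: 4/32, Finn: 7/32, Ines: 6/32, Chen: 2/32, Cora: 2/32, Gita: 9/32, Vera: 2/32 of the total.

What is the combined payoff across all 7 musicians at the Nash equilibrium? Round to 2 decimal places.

151.50 dollars

Each unit j contributes comes back to j as 4.1 × (j's share), so j prefers to contribute only if that share exceeds 1/4.1 = 0.2439; otherwise keeping the unit dominates.
The only share above 0.2439 is Gita's 9/32, contributing 15; the remaining 6 contribute 0. Total contributed: 15.
The tour-expenses pool pays out 4.1 × 15 = 61.50 in total (split across the unequal shares, but the aggregate is all that matters for the group sum).
The 6 free-riders keep 15 each, adding 90. Group total = 90 + 61.50 = 151.50.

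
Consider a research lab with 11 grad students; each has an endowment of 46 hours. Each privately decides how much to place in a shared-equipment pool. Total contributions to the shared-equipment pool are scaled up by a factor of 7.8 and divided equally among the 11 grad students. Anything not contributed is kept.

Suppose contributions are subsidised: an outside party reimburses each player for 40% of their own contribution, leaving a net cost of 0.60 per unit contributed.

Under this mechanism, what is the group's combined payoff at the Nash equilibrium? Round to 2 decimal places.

The effective private return per unit is now (7.8/11) / 0.60 = 1.1818 > 1, so every player's dominant strategy flips to full contribution.
At the Nash equilibrium everyone contributes 46. Group total payoff = 11 × (46 × 0.40 + 7.8 × 46) = 4149.20.

4149.20 hours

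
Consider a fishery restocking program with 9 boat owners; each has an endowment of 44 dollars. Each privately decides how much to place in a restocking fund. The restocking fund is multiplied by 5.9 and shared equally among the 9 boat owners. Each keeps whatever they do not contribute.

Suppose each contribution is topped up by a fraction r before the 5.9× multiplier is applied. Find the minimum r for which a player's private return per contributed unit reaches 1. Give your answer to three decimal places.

With matching at rate r, one contributed unit becomes (1 + r) in the restocking fund and returns 5.9 × (1 + r) / 9 to the contributor.
Setting this equal to 1: 1 + r = 9/5.9 = 1.5254.
So the minimum matching rate is r = 1.5254 − 1 = 0.525.

0.525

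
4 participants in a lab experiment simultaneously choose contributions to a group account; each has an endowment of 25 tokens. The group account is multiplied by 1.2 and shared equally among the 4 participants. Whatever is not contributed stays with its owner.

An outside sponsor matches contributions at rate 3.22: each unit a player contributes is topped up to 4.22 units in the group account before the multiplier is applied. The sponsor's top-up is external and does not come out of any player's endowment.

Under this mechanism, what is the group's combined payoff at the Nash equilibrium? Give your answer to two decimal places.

506.40 tokens

Under the mechanism each unit contributed yields 1.2 × 4.22 / 4 = 1.2660 back to its contributor per unit of net cost, which exceeds 1, making full contribution the dominant choice for everyone.
At the Nash equilibrium everyone contributes 25. Group total payoff = 1.2 × 4.22 × 100 = 506.40.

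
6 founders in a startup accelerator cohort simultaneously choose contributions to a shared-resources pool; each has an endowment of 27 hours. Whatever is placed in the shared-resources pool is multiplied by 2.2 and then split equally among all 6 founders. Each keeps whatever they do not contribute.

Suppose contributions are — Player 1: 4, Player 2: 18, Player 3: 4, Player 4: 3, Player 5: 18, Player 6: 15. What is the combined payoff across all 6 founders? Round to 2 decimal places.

Total contributed: 4 + 18 + 4 + 3 + 18 + 15 = 62; total kept: 6 × 27 − 62 = 100.
The shared-resources pool pays out 2.2 × 62 = 136.40 in aggregate.
Group total = 100 + 136.40 = 236.40.

236.40 hours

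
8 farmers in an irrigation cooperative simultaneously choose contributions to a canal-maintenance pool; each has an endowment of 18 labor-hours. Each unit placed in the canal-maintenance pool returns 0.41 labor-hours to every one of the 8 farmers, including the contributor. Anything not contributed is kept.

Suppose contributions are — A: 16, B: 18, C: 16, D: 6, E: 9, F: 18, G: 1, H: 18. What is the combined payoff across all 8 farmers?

376.56 labor-hours

Total contributed: 16 + 18 + 16 + 6 + 9 + 18 + 1 + 18 = 102; total kept: 8 × 18 − 102 = 42.
The canal-maintenance pool pays out 0.41 × 8 × 102 = 334.56 in aggregate.
Group total = 42 + 334.56 = 376.56.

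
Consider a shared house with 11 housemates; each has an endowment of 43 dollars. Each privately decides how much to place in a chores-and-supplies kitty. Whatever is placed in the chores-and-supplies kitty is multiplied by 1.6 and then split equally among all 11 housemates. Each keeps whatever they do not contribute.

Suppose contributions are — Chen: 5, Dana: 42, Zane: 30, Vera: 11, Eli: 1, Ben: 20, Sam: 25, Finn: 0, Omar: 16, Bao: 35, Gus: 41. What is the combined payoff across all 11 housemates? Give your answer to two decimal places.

608.60 dollars

Total contributed: 5 + 42 + 30 + 11 + 1 + 20 + 25 + 0 + 16 + 35 + 41 = 226; total kept: 11 × 43 − 226 = 247.
The chores-and-supplies kitty pays out 1.6 × 226 = 361.60 in aggregate.
Group total = 247 + 361.60 = 608.60.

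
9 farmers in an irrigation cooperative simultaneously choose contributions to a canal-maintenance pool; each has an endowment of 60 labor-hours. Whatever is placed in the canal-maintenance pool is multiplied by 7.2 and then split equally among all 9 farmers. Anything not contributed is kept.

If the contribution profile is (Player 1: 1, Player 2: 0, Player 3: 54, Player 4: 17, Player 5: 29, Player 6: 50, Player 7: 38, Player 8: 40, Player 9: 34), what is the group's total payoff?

2170.60 labor-hours

Total contributed: 1 + 0 + 54 + 17 + 29 + 50 + 38 + 40 + 34 = 263; total kept: 9 × 60 − 263 = 277.
The canal-maintenance pool pays out 7.2 × 263 = 1893.60 in aggregate.
Group total = 277 + 1893.60 = 2170.60.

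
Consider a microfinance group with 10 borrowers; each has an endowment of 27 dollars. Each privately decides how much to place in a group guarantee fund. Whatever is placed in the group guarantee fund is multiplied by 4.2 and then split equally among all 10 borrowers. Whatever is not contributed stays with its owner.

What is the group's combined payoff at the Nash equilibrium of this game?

270.00 dollars

Each contributed unit returns 4.2/10 = 0.4200 to its contributor — below 1 — so contributing 0 is dominant for every player. At the Nash equilibrium everyone keeps their 27, and the group total is 10 × 27 = 270.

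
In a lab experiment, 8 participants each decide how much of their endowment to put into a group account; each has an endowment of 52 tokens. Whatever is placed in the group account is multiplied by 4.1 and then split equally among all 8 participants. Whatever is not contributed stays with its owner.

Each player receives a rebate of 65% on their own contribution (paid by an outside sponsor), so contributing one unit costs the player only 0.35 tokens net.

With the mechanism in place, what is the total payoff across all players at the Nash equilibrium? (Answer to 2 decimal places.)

1976.00 tokens

The effective private return per unit is now (4.1/8) / 0.35 = 1.4643 > 1, so every player's dominant strategy flips to full contribution.
So the Nash equilibrium is full contribution by all 8; the group earns 8 × (52 × 0.65 + 4.1 × 52) = 1976.00.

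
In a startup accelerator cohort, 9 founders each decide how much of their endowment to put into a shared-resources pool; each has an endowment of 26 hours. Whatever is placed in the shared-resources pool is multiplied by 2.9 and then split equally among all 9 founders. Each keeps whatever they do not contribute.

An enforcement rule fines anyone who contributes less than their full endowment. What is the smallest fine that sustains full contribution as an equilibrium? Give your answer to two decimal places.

Given the others contribute fully, the best deviation is to contribute 0 (any partial contribution still incurs the fine and gives up units whose private return 0.3222 is below 1).
Deviating from 26 to 0 saves 26 hours but forfeits the deviator's share of the drop in the shared-resources pool: 2.9/9 × 26 = 8.38.
So the deviation gain is 26 − 8.38 = 17.62, and the fine must be at least 17.62 hours to wipe it out.

17.62 hours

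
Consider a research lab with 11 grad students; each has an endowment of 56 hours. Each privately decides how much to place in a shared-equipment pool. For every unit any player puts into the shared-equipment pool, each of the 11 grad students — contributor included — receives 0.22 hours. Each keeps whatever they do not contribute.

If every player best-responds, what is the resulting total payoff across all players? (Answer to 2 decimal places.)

The private return per contributed unit is 0.22 < 1, so contributing 0 is dominant for every player. At the Nash equilibrium everyone keeps their 56, and the group total is 11 × 56 = 616.

616.00 hours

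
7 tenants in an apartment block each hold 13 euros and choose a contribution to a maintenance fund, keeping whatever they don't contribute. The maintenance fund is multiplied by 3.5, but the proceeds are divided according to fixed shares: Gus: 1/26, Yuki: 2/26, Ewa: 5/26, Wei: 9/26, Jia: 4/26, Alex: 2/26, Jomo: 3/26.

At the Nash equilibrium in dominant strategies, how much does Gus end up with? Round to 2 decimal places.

14.75 euros

For player j, contributing a unit is worthwhile iff 3.5 × (j's share) ≥ 1, i.e. iff j's share is at least 0.2857.
Wei alone (share 9/26) is above the threshold, contributing 13; the remaining 6 contribute 0. Total contributed: 13.
Gus keeps 13 and receives 3.5 × 13 × 1/26 = 1.75 from the maintenance fund, for a payoff of 14.75.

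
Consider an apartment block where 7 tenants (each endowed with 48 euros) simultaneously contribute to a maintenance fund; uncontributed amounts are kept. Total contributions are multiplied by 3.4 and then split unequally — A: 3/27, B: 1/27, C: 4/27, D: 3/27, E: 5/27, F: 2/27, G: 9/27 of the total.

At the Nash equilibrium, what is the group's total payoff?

A player with share s gets back 3.4·s per unit contributed, so full contribution is dominant for anyone with s > 1/3.4 = 0.2941 and zero contribution is dominant for anyone below.
G alone (share 9/27) is above the threshold, contributing 48; the remaining 6 contribute 0. Total contributed: 48.
The maintenance fund pays out 3.4 × 48 = 163.20 in total (split across the unequal shares, but the aggregate is all that matters for the group sum).
The 6 free-riders keep 48 each, adding 288. Group total = 288 + 163.20 = 451.20.

451.20 euros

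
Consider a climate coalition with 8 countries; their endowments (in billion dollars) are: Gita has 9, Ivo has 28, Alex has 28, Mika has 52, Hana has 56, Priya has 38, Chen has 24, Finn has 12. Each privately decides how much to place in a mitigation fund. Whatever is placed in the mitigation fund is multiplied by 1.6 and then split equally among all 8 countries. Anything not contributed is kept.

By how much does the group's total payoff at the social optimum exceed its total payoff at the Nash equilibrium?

148.20 billion dollars

The private return per contributed unit is 1.6/8 = 0.2000 < 1 for every player regardless of endowment, so the Nash equilibrium is zero contribution and the group total is Σ E_j = 9 + 28 + 28 + 52 + 56 + 38 + 24 + 12 = 247.
Each contributed unit returns 1.600 to the group, so the social optimum is full contribution by everyone: group total = 1.600 × 247 = 395.20.
Efficiency loss = (1.600 − 1) × 247 = 148.20.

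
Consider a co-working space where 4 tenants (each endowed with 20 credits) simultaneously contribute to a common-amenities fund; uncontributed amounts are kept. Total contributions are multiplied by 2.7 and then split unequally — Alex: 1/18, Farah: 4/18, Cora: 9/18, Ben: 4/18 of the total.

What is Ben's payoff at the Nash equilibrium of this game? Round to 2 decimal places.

32.00 credits

Each unit j contributes comes back to j as 2.7 × (j's share), so j prefers to contribute only if that share exceeds 1/2.7 = 0.3704; otherwise keeping the unit dominates.
The only share above 0.3704 is Cora's 9/18, contributing 20; the remaining 3 contribute 0. Total contributed: 20.
Ben keeps 20 and receives 2.7 × 20 × 4/18 = 12.00 from the common-amenities fund, for a payoff of 32.00.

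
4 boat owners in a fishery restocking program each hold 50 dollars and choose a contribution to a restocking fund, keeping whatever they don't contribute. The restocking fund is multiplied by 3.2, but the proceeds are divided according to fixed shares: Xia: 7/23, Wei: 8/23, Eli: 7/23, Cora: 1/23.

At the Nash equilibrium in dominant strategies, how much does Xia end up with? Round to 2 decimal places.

For player j, contributing a unit is worthwhile iff 3.2 × (j's share) ≥ 1, i.e. iff j's share is at least 0.3125.
Wei alone (share 8/23) is above the threshold, contributing 50; the remaining 3 contribute 0. Total contributed: 50.
Xia keeps 50 and receives 3.2 × 50 × 7/23 = 48.70 from the restocking fund, for a payoff of 98.70.

98.70 dollars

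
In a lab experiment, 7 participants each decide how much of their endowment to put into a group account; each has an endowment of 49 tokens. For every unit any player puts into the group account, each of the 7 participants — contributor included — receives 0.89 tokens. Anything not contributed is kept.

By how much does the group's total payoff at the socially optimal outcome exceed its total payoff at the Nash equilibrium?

The private return per contributed unit is 0.89 < 1, so contributing 0 is dominant for every player. At the Nash equilibrium everyone keeps their 49, and the group total is 7 × 49 = 343.
Each contributed unit returns 6.230 to the group as a whole (0.89 to each of 7 players), which exceeds 1, so the social optimum is full contribution: group total = 6.230 × 343 = 2136.89.
Efficiency loss = 2136.89 − 343 = 1793.89.

1793.89 tokens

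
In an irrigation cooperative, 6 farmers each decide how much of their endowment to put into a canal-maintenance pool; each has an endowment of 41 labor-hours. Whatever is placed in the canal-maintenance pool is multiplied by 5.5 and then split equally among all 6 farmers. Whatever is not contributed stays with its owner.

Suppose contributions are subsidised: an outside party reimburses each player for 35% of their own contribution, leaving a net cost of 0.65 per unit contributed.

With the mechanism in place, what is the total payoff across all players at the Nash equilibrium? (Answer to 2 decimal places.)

Under the mechanism each unit contributed yields (5.5/6) / 0.65 = 1.4103 back to its contributor per unit of net cost, which exceeds 1, making full contribution the dominant choice for everyone.
So the Nash equilibrium is full contribution by all 6; the group earns 6 × (41 × 0.35 + 5.5 × 41) = 1439.10.

1439.10 labor-hours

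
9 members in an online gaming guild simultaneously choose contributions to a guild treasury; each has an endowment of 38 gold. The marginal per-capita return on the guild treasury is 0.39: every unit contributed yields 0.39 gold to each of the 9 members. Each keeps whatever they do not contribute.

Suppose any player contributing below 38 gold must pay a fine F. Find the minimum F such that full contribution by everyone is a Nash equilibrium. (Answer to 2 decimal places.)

23.18 gold

Given the others contribute fully, the best deviation is to contribute 0 (any partial contribution still incurs the fine and gives up units whose private return 0.39 is below 1).
Deviating from 38 to 0 saves 38 gold but forfeits the deviator's share of the drop in the guild treasury: 0.39 × 38 = 14.82.
So the deviation gain is 38 − 14.82 = 23.18, and the fine must be at least 23.18 gold to wipe it out.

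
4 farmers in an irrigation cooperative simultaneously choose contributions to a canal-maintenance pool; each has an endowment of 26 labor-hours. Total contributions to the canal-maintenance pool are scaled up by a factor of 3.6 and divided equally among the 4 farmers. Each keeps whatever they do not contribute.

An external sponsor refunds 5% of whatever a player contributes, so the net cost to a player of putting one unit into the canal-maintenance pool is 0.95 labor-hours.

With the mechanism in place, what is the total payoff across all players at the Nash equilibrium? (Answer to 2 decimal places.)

104.00 labor-hours

With the mechanism, a contributed unit returns (3.6/4) / 0.95 = 0.9474 per unit of net cost — still below 1 — so contributing 0 remains dominant for every player.
At the Nash equilibrium no one contributes; group total payoff = 4 × 26 = 104.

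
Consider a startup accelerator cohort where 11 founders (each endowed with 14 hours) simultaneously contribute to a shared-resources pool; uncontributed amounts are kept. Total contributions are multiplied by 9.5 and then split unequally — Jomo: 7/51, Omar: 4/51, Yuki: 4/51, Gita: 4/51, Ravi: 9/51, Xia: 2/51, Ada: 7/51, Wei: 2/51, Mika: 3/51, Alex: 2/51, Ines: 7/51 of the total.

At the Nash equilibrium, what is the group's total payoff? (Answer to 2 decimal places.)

Each unit j contributes comes back to j as 9.5 × (j's share), so j prefers to contribute only if that share exceeds 1/9.5 = 0.1053; otherwise keeping the unit dominates.
Jomo, Ravi, Ada and Ines clear that bar, contributing 14 each; the remaining 7 contribute 0. Total contributed: 56.
The shared-resources pool pays out 9.5 × 56 = 532.00 in total (split across the unequal shares, but the aggregate is all that matters for the group sum).
The 7 free-riders keep 14 each, adding 98. Group total = 98 + 532.00 = 630.00.

630.00 hours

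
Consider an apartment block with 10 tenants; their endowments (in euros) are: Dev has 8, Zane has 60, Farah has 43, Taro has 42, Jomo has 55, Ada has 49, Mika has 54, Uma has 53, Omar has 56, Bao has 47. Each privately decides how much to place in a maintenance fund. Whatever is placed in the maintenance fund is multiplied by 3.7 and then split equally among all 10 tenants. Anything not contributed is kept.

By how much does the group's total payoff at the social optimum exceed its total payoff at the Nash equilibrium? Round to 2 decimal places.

The private return per contributed unit is 3.7/10 = 0.3700 < 1 for every player regardless of endowment, so the Nash equilibrium is zero contribution and the group total is Σ E_j = 8 + 60 + 43 + 42 + 55 + 49 + 54 + 53 + 56 + 47 = 467.
Each contributed unit returns 3.700 to the group, so the social optimum is full contribution by everyone: group total = 3.700 × 467 = 1727.90.
Efficiency loss = (3.700 − 1) × 467 = 1260.90.

1260.90 euros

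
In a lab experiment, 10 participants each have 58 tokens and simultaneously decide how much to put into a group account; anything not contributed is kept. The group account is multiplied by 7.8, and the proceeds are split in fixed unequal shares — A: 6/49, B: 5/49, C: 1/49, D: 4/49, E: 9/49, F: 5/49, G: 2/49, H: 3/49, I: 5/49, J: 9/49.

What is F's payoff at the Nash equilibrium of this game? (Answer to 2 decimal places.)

150.33 tokens

A player with share s gets back 7.8·s per unit contributed, so full contribution is dominant for anyone with s > 1/7.8 = 0.1282 and zero contribution is dominant for anyone below.
E and J are above the threshold, contributing 58 each; the remaining 8 contribute 0. Total contributed: 116.
F keeps 58 and receives 7.8 × 116 × 5/49 = 92.33 from the group account, for a payoff of 150.33.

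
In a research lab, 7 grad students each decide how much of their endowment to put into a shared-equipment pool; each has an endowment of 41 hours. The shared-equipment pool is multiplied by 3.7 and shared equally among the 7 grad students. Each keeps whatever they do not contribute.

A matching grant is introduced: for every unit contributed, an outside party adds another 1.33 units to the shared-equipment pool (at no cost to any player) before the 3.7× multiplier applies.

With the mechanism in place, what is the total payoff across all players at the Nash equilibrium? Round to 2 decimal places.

2474.23 hours

With the mechanism, a contributed unit returns 3.7 × 2.33 / 7 = 1.2316 per unit of net cost to the contributor — now above 1 — so contributing fully is weakly dominant for every player.
So the Nash equilibrium is full contribution by all 7; the group earns 3.7 × 2.33 × 287 = 2474.23.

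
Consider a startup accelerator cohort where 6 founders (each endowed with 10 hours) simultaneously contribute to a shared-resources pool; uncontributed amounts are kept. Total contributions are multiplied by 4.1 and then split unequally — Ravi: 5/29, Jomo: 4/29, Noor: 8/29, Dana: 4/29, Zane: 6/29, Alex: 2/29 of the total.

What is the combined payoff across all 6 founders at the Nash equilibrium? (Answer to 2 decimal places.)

91.00 hours

Player j's private return per contributed unit is 4.1 × (j's share). Contributing is weakly dominant for j when that share is at least 1/4.1 = 0.2439, and contributing 0 is dominant otherwise.
Noor alone (share 8/29) is above the threshold, contributing 10; the remaining 5 contribute 0. Total contributed: 10.
The shared-resources pool pays out 4.1 × 10 = 41.00 in total (split across the unequal shares, but the aggregate is all that matters for the group sum).
The 5 free-riders keep 10 each, adding 50. Group total = 50 + 41.00 = 91.00.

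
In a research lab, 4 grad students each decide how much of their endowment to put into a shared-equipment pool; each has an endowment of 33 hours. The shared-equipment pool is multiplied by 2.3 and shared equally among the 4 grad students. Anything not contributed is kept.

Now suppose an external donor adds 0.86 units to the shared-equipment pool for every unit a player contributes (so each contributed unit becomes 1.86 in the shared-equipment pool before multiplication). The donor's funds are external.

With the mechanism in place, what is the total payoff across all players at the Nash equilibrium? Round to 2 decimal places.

564.70 hours

The effective private return per unit is now 2.3 × 1.86 / 4 = 1.0695 > 1, so every player's dominant strategy flips to full contribution.
So the Nash equilibrium is full contribution by all 4; the group earns 2.3 × 1.86 × 132 = 564.70.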